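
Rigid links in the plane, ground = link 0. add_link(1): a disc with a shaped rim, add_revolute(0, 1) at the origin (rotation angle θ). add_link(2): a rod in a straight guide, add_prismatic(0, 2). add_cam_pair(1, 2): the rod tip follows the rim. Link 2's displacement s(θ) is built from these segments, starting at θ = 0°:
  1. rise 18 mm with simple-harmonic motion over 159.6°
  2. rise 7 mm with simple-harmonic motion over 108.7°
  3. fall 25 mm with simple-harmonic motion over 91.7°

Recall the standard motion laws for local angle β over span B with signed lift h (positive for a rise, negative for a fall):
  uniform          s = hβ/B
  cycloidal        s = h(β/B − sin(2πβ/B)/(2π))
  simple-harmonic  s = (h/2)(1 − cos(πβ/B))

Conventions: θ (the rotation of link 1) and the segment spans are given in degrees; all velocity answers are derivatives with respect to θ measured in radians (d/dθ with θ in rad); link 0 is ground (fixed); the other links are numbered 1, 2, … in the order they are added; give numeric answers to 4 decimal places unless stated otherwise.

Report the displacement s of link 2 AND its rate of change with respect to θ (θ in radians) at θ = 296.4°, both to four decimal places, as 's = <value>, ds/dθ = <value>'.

segment 1 (0° to 159.6°, simple-harmonic, h = 18) is passed completely: s = 0.0000 + (18) = 18.0000
segment 2 (159.6° to 268.3°, simple-harmonic, h = 7) is passed completely: s = 18.0000 + (7) = 25.0000
θ = 296.4° falls in segment 3 (268.3° to 360°, simple-harmonic, h = -25): β = 296.4 − 268.3 = 28.1°, B = 91.7°; Δs = -25/2·(1 − cos(π·0.3064)) = -5.3586; s = 25.0000 − 5.3586 = 19.6414
velocity in seg [268.3°–360°] (simple-harmonic), θ in radians: β = 28.1° = 0.4904 rad, B = 91.7° = 1.6005 rad; ds/dθ = (πh/(2B)) sin(πβ/B) = (π·(-25)/(2·1.6005)) sin(π·0.3064) = -20.137914 mm/rad

s = 19.6414, ds/dθ = -20.1379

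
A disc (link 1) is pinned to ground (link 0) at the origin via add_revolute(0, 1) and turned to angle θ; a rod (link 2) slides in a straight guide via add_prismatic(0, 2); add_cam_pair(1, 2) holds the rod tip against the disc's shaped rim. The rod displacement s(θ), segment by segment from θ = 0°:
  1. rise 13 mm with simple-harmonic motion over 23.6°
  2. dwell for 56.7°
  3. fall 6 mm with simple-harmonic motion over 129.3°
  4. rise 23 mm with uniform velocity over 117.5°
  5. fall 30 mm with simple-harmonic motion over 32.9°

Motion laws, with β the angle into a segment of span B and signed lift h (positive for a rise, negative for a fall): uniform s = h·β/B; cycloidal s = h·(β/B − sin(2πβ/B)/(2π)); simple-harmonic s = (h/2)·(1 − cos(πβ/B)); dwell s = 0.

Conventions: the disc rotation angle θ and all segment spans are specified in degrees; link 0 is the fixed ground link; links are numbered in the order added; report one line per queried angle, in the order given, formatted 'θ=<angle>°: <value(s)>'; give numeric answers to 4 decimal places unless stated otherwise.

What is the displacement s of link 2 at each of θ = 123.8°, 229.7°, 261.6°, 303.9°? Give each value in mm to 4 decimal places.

segment 1 (0° to 23.6°, simple-harmonic, h = 13) is passed completely: s = 0.0000 + (13) = 13.0000
segment 2 (23.6° to 80.3°, dwell): s unchanged at 13.0000
θ = 123.8° falls in segment 3 (80.3° to 209.6°, simple-harmonic, h = -6): β = 123.8 − 80.3 = 43.5°, B = 129.3°; Δs = -6/2·(1 − cos(π·0.3364)) = -1.5253; s = 13.0000 − 1.5253 = 11.4747
segment 3 (80.3° to 209.6°, simple-harmonic, h = -6) is passed completely: s = 13.0000 + (-6) = 7.0000
θ = 229.7° falls in segment 4 (209.6° to 327.1°, uniform, h = 23): β = 229.7 − 209.6 = 20.1°, B = 117.5°; Δs = 23·20.1/117.5 = 3.9345; s = 7.0000 + 3.9345 = 10.9345
θ = 261.6° falls in segment 4 (209.6° to 327.1°, uniform, h = 23): β = 261.6 − 209.6 = 52°, B = 117.5°; Δs = 23·52/117.5 = 10.1787; s = 7.0000 + 10.1787 = 17.1787
θ = 303.9° falls in segment 4 (209.6° to 327.1°, uniform, h = 23): β = 303.9 − 209.6 = 94.3°, B = 117.5°; Δs = 23·94.3/117.5 = 18.4587; s = 7.0000 + 18.4587 = 25.4587

θ=123.8°: 11.4747
θ=229.7°: 10.9345
θ=261.6°: 17.1787
θ=303.9°: 25.4587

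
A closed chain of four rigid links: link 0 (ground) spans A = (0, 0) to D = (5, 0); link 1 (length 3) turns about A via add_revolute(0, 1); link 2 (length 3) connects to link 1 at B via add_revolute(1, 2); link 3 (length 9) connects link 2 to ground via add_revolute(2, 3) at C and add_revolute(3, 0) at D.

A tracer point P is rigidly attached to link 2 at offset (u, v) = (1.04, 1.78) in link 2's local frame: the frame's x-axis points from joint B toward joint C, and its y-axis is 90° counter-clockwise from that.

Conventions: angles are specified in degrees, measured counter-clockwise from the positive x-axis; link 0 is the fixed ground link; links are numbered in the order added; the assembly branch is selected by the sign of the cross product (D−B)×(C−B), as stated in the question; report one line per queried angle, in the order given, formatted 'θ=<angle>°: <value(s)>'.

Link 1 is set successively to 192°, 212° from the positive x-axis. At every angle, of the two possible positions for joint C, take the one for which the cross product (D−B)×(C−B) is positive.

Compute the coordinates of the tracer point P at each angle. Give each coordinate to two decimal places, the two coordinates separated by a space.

A=(0,0), D=(5.00,0)
θ=192°: B = A + 3.00·(cos192°, sin192°) = (-2.9344, -0.6237)
θ=192°: |BD| = 7.9589
θ=192°: circle(B,3.00) ∩ circle(D,9.00): a=-0.5438, h=2.9503
θ=192°:   candidates: C₊=(-3.7077,2.2749) cross=23.481; C₋=(-3.2453,-3.6076) cross=-23.481
θ=192°:   branch + wants cross > 0 → take C=(-3.7077,2.2749) (cross=23.481)
θ=192°: ex = (C−B)/|BC| = (-0.2578,0.9662); ey = (-0.9662,-0.2578)
θ=192°: P = B + 1.04·ex + 1.78·ey = (-4.9224,-0.0777)
θ=212°: B = A + 3.00·(cos212°, sin212°) = (-2.5441, -1.5898)
θ=212°: |BD| = 7.7098
θ=212°: circle(B,3.00) ∩ circle(D,9.00): a=-0.8145, h=2.8873
θ=212°:   candidates: C₊=(-3.9365,1.0676) cross=22.261; C₋=(-2.7457,-4.5830) cross=-22.261
θ=212°:   branch + wants cross > 0 → take C=(-3.9365,1.0676) (cross=22.261)
θ=212°: ex = (C−B)/|BC| = (-0.4641,0.8858); ey = (-0.8858,-0.4641)
θ=212°: P = B + 1.04·ex + 1.78·ey = (-4.6035,-1.4947)

θ=192°: -4.92 -0.08
θ=212°: -4.60 -1.49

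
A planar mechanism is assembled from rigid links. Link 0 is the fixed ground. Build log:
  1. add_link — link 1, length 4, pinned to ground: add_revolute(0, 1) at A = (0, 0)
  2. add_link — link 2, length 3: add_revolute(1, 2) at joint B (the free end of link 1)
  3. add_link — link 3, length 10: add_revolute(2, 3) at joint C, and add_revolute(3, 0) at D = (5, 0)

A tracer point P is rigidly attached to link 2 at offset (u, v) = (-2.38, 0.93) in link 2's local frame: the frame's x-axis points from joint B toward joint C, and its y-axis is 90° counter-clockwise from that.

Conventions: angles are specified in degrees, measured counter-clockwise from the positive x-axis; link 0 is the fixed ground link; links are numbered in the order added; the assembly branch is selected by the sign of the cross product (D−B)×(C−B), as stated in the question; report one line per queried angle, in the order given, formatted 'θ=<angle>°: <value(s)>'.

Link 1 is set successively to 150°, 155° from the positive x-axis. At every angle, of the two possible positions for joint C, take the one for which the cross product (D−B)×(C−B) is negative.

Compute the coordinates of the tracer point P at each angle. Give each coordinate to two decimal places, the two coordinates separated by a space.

A=(0,0), D=(5.00,0)
θ=150°: B = A + 4.00·(cos150°, sin150°) = (-3.4641, 2.0000)
θ=150°: |BD| = 8.6972
θ=150°: circle(B,3.00) ∩ circle(D,10.00): a=-0.8830, h=2.8671
θ=150°:   candidates: C₊=(-3.6641,4.9933) cross=24.936; C₋=(-4.9827,-0.5872) cross=-24.936
θ=150°:   branch - wants cross < 0 → take C=(-4.9827,-0.5872) (cross=-24.936)
θ=150°: ex = (C−B)/|BC| = (-0.5062,-0.8624); ey = (0.8624,-0.5062)
θ=150°: P = B + -2.38·ex + 0.93·ey = (-1.4573,3.5818)
θ=155°: B = A + 4.00·(cos155°, sin155°) = (-3.6252, 1.6905)
θ=155°: |BD| = 8.7893
θ=155°: circle(B,3.00) ∩ circle(D,10.00): a=-0.7821, h=2.8963
θ=155°:   candidates: C₊=(-3.8357,4.6831) cross=25.456; C₋=(-4.9497,-1.0013) cross=-25.456
θ=155°:   branch - wants cross < 0 → take C=(-4.9497,-1.0013) (cross=-25.456)
θ=155°: ex = (C−B)/|BC| = (-0.4415,-0.8973); ey = (0.8973,-0.4415)
θ=155°: P = B + -2.38·ex + 0.93·ey = (-1.7400,3.4154)

θ=150°: -1.46 3.58
θ=155°: -1.74 3.42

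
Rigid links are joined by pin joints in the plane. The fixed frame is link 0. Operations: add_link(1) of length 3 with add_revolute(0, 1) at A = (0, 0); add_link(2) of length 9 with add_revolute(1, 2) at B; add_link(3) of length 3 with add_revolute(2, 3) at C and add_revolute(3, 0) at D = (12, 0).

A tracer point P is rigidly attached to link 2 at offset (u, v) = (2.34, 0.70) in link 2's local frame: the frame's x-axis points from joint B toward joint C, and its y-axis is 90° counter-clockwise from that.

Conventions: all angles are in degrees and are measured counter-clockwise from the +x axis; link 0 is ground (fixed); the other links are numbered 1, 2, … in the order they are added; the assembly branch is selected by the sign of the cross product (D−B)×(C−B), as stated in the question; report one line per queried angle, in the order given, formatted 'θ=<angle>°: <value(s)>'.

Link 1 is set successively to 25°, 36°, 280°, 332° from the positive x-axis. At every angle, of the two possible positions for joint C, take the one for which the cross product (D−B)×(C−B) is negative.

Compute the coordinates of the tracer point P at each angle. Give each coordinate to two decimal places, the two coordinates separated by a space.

A=(0,0), D=(12.00,0)
θ=25°: B = A + 3.00·(cos25°, sin25°) = (2.7189, 1.2679)
θ=25°: |BD| = 9.3673
θ=25°: circle(B,9.00) ∩ circle(D,3.00): a=8.5268, h=2.8799
θ=25°:   candidates: C₊=(11.5571,2.9671) cross=26.976; C₋=(10.7775,-2.7396) cross=-26.976
θ=25°:   branch - wants cross < 0 → take C=(10.7775,-2.7396) (cross=-26.976)
θ=25°: ex = (C−B)/|BC| = (0.8954,-0.4453); ey = (0.4453,0.8954)
θ=25°: P = B + 2.34·ex + 0.70·ey = (5.1258,0.8527)
θ=36°: B = A + 3.00·(cos36°, sin36°) = (2.4271, 1.7634)
θ=36°: |BD| = 9.7340
θ=36°: circle(B,9.00) ∩ circle(D,3.00): a=8.5654, h=2.7630
θ=36°:   candidates: C₊=(11.3512,2.9290) cross=26.895; C₋=(10.3502,-2.5056) cross=-26.895
θ=36°:   branch - wants cross < 0 → take C=(10.3502,-2.5056) (cross=-26.895)
θ=36°: ex = (C−B)/|BC| = (0.8803,-0.4743); ey = (0.4743,0.8803)
θ=36°: P = B + 2.34·ex + 0.70·ey = (4.8191,1.2697)
θ=280°: B = A + 3.00·(cos280°, sin280°) = (0.5209, -2.9544)
θ=280°: |BD| = 11.8532
θ=280°: circle(B,9.00) ∩ circle(D,3.00): a=8.9637, h=0.8070
θ=280°:   candidates: C₊=(9.0006,0.0614) cross=9.566; C₋=(9.4029,-1.5017) cross=-9.566
θ=280°:   branch - wants cross < 0 → take C=(9.4029,-1.5017) (cross=-9.566)
θ=280°: ex = (C−B)/|BC| = (0.9869,0.1614); ey = (-0.1614,0.9869)
θ=280°: P = B + 2.34·ex + 0.70·ey = (2.7173,-1.8859)
θ=332°: B = A + 3.00·(cos332°, sin332°) = (2.6488, -1.4084)
θ=332°: |BD| = 9.4566
θ=332°: circle(B,9.00) ∩ circle(D,3.00): a=8.5352, h=2.8550
θ=332°:   candidates: C₊=(10.6636,2.6859) cross=26.998; C₋=(11.5140,-2.9604) cross=-26.998
θ=332°:   branch - wants cross < 0 → take C=(11.5140,-2.9604) (cross=-26.998)
θ=332°: ex = (C−B)/|BC| = (0.9850,-0.1724); ey = (0.1724,0.9850)
θ=332°: P = B + 2.34·ex + 0.70·ey = (5.0745,-1.1224)

θ=25°: 5.13 0.85
θ=36°: 4.82 1.27
θ=280°: 2.72 -1.89
θ=332°: 5.07 -1.12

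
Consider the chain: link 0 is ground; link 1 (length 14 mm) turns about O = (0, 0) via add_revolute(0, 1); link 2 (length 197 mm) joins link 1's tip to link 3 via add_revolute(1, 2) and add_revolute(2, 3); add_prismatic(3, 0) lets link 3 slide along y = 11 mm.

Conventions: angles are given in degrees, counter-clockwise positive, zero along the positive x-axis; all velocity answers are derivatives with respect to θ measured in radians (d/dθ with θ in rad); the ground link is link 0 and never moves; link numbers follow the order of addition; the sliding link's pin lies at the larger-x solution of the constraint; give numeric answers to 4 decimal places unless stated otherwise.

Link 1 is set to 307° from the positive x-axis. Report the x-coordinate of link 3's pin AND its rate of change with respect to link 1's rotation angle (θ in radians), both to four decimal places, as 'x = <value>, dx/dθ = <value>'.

geometry: r = 14 mm, L = 197 mm, e = 11 mm
crank pin P = (r cos θ, r sin θ) = (8.425410, -11.180897)
h = r sin θ − e = -11.180897 − 11 = -22.180897
x = r cos θ + √(L² − h²) = 8.425410 + 195.747306 = 204.172716
dx/dθ = −r sin θ − h·r cos θ/√(L² − h²) (θ in radians; h = -22.180897) = 12.135614

x = 204.1727, dx/dθ = 12.1356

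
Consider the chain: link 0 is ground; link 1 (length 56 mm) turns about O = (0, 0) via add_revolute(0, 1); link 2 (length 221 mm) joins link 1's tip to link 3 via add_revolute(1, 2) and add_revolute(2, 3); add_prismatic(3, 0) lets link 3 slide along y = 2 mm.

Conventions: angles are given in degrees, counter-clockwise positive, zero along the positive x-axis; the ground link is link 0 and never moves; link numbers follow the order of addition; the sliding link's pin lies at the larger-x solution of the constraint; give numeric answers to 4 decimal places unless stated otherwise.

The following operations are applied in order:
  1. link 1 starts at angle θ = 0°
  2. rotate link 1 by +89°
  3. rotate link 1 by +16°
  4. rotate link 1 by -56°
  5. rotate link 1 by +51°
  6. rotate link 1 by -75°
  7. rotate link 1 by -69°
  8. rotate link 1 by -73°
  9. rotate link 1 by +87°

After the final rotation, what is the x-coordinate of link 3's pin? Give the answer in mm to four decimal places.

geometry: r = 56 mm, L = 221 mm, e = 2 mm; θ starts at 0°
rotate link 1 by +89°: θ ← 0° +89° = 89°
rotate link 1 by +16°: θ ← 89° +16° = 105°
rotate link 1 by -56°: θ ← 105° -56° = 49°
rotate link 1 by +51°: θ ← 49° +51° = 100°
rotate link 1 by -75°: θ ← 100° -75° = 25°
rotate link 1 by -69°: θ ← 25° -69° = -44°
rotate link 1 by -73°: θ ← -44° -73° = -117°
rotate link 1 by +87°: θ ← -117° +87° = -30°
crank pin P = (r cos θ, r sin θ) = (48.497423, -28.000000)
h = r sin θ − e = -28.000000 − 2 = -30.000000
x = r cos θ + √(L² − h²) = 48.497423 + 218.954333 = 267.451756

267.4518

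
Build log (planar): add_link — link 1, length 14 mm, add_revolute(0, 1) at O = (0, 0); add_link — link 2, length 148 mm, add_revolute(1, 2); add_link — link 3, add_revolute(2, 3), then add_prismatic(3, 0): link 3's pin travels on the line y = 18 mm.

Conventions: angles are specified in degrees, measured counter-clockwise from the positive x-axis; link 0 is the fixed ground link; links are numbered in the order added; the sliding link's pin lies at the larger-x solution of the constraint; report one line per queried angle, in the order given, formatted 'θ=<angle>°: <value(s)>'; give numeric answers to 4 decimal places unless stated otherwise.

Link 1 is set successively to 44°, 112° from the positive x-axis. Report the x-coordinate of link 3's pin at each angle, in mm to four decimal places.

geometry: r = 14 mm, L = 148 mm, e = 18 mm
θ=44°: crank pin P = (r cos θ, r sin θ) = (10.070757, 9.725217)
θ=44°: h = r sin θ − e = 9.725217 − 18 = -8.274783
θ=44°: x = r cos θ + √(L² − h²) = 10.070757 + 147.768495 = 157.839252
θ=112°: crank pin P = (r cos θ, r sin θ) = (-5.244492, 12.980574)
θ=112°: h = r sin θ − e = 12.980574 − 18 = -5.019426
θ=112°: x = r cos θ + √(L² − h²) = -5.244492 + 147.914858 = 142.670366

θ=44°: 157.8393
θ=112°: 142.6704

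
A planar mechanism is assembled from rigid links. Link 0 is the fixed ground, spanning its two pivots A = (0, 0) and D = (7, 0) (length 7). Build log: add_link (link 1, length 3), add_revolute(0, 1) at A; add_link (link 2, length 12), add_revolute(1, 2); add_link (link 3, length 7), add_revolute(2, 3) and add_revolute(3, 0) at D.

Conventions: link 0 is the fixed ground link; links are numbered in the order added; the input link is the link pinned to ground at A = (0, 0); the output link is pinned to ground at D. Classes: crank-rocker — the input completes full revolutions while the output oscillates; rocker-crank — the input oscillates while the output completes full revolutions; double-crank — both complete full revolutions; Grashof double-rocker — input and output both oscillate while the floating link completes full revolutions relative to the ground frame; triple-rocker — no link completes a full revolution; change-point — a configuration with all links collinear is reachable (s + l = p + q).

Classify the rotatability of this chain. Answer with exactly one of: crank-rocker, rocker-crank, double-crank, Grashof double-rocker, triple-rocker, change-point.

lengths: ground=7, input=3, coupler=12, output=7
sorted: s=3 (shortest), l=12 (longest), p+q=14
s + l = 15 vs p + q = 14
s + l > p + q → non-Grashof → no link fully rotates → triple-rocker

triple-rocker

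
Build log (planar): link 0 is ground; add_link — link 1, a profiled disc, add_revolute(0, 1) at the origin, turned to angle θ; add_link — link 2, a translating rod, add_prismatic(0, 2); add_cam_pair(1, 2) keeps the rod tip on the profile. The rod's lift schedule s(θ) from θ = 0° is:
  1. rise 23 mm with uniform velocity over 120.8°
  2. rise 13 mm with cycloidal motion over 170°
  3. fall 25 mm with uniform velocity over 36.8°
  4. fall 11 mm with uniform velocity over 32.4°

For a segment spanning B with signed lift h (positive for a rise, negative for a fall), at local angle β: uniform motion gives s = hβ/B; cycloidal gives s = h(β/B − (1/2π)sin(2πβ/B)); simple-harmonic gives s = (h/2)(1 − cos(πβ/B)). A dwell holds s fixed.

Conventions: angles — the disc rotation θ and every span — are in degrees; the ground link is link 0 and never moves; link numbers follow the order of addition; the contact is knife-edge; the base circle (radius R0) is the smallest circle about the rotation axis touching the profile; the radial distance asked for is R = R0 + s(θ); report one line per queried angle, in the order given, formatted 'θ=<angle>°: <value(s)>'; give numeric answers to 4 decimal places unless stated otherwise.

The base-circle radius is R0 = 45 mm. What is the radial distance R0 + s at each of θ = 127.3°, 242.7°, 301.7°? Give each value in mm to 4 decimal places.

seg 1 [0°–120.8°] uniform, h=23: full span → s += 23 → s = 23.0000
seg 2 [120.8°–290.8°] cycloidal, h=13: θ=127.3° here. β=6.5, B=170. 13·(0.0382 − sin(2π·0.0382)/(2π)) = 0.0048 → s = 23.0048
seg 2 [120.8°–290.8°] cycloidal, h=13: θ=242.7° here. β=121.9, B=170. 13·(0.7171 − sin(2π·0.7171)/(2π)) = 11.3466 → s = 34.3466
seg 2 [120.8°–290.8°] cycloidal, h=13: full span → s += 13 → s = 36.0000
seg 3 [290.8°–327.6°] uniform, h=-25: θ=301.7° here. β=10.9, B=36.8. -25·10.9/36.8 = -7.4049 → s = 28.5951
θ=127.3°: R = R0 + s = 45 + 23.0048 = 68.0048
θ=242.7°: R = R0 + s = 45 + 34.3466 = 79.3466
θ=301.7°: R = R0 + s = 45 + 28.5951 = 73.5951

θ=127.3°: 68.0048
θ=242.7°: 79.3466
θ=301.7°: 73.5951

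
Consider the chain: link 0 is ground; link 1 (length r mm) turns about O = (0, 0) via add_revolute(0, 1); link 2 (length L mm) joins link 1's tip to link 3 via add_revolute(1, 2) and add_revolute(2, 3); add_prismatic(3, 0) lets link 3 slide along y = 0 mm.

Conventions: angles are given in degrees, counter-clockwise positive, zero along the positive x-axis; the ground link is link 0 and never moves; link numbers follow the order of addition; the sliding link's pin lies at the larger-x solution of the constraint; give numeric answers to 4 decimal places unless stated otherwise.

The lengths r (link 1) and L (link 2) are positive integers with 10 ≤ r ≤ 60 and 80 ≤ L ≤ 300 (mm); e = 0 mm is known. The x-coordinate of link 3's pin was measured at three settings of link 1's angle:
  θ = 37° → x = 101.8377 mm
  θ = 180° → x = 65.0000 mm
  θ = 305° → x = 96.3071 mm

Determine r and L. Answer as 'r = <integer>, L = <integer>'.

constraint per measurement: (x − r cos θ)² + (r sin θ − e)² = L²
subtracting the θ₁ and θ₂ equations cancels the r² and L² terms:
r = (x₁² − x₂²) / (2[(x₁cos θ₁ + e sin θ₁) − (x₂cos θ₂ + e sin θ₂)]) = 21.0000 → r = 21
L² = (x₁ − r cos θ₁)² + (r sin θ₁ − e)² = 7396.0066 → L = 86.0000 → L = 86
check at θ₃=305°: x = 96.3071 (printed 96.3071) ✓

r = 21, L = 86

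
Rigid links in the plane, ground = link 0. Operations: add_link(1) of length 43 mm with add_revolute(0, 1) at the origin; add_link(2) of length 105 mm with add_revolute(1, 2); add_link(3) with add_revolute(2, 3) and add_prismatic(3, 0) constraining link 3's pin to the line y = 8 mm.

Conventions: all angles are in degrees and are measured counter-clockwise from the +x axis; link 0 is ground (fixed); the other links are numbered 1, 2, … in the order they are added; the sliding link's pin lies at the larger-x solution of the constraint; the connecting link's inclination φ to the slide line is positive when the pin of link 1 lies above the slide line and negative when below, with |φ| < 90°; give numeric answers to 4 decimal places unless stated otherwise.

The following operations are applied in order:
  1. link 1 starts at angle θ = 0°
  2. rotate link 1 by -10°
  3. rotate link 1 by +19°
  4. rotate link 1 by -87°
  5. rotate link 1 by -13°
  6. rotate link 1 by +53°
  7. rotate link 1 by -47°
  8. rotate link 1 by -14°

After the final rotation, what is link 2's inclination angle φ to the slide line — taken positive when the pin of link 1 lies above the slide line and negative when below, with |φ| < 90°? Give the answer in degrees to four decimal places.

geometry: r = 43 mm, L = 105 mm, e = 8 mm; θ starts at 0°
rotate link 1 by -10°: θ ← 0° -10° = -10°
rotate link 1 by +19°: θ ← -10° +19° = 9°
rotate link 1 by -87°: θ ← 9° -87° = -78°
rotate link 1 by -13°: θ ← -78° -13° = -91°
rotate link 1 by +53°: θ ← -91° +53° = -38°
rotate link 1 by -47°: θ ← -38° -47° = -85°
rotate link 1 by -14°: θ ← -85° -14° = -99°
h = r sin θ − e = -42.470599 − 8 = -50.470599
sin φ = h / L = -50.470599 / 105 = -0.48067237
φ = arcsin(-0.48067237) = -28.729325°

-28.7293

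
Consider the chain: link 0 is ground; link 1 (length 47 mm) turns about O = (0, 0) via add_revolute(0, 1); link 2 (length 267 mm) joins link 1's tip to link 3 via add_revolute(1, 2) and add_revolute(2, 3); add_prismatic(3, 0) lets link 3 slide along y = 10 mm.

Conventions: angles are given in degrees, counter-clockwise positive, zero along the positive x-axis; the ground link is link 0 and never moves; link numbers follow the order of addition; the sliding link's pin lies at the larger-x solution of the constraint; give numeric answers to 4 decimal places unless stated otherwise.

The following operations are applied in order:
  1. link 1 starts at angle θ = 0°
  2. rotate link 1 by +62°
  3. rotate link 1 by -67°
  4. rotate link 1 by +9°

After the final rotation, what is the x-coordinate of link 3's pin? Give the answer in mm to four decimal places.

geometry: r = 47 mm, L = 267 mm, e = 10 mm; θ starts at 0°
rotate link 1 by +62°: θ ← 0° +62° = 62°
rotate link 1 by -67°: θ ← 62° -67° = -5°
rotate link 1 by +9°: θ ← -5° +9° = 4°
crank pin P = (r cos θ, r sin θ) = (46.885510, 3.278554)
h = r sin θ − e = 3.278554 − 10 = -6.721446
x = r cos θ + √(L² − h²) = 46.885510 + 266.915384 = 313.800894

313.8009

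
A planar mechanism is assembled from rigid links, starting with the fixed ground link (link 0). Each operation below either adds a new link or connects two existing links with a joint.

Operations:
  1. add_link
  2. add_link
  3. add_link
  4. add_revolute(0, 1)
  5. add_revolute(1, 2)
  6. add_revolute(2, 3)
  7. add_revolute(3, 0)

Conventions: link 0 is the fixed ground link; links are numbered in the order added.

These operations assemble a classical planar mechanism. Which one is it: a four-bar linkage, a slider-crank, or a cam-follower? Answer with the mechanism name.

links: 4 (incl. ground); joints: 4 revolute, 0 prismatic, 0 higher (cam) pair, forming one closed loop
4 links in a single 4R loop → four-bar linkage

four-bar linkage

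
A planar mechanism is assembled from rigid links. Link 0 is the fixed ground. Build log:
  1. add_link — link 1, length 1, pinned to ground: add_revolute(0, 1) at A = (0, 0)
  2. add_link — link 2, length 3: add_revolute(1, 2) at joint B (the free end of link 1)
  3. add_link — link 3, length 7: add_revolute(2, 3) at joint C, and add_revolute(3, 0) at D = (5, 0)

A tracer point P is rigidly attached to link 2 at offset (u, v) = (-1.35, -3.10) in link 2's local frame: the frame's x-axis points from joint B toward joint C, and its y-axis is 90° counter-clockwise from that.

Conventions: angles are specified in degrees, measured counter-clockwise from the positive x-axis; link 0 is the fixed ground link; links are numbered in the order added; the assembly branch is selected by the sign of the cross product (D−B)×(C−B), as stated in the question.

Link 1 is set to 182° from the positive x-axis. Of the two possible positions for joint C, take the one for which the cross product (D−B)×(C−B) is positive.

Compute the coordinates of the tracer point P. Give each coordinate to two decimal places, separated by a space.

A=(0,0), D=(5.00,0)
B = A + 1.00·(cos182°, sin182°) = (-0.9994, -0.0349)
|BD| = 5.9995
circle(B,3.00) ∩ circle(D,7.00): a=-0.3339, h=2.9814
  candidates: C₊=(-1.3506,2.9445) cross=17.887; C₋=(-1.3159,-3.0182) cross=-17.887
  branch + wants cross > 0 → take C=(-1.3506,2.9445) (cross=17.887)
ex = (C−B)/|BC| = (-0.1171,0.9931); ey = (-0.9931,-0.1171)
P = B + -1.35·ex + -3.10·ey = (2.2373,-1.0127)

2.24 -1.01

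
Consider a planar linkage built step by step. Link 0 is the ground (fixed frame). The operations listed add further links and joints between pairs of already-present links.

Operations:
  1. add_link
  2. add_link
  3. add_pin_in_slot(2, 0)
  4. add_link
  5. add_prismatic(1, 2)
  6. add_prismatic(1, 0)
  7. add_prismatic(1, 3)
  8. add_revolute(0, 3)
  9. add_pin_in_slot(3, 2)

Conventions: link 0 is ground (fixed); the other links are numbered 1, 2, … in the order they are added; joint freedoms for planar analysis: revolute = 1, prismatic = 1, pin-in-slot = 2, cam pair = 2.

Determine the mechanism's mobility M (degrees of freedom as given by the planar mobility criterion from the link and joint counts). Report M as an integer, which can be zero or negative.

link 0 = ground. State L|J1|J2 = 1|0|0
+link1  2|0|0
+link2  3|0|0
PS(2,0) f=2→J2  3|0|1
+link3  4|0|1
P(1,2) f=1→J1  4|1|1
P(1,0) f=1→J1  4|2|1
P(1,3) f=1→J1  4|3|1
R(0,3) f=1→J1  4|4|1
PS(3,2) f=2→J2  4|4|2
M = 3(4−1)−2·4−2 = 9−8−2 = -1

M = -1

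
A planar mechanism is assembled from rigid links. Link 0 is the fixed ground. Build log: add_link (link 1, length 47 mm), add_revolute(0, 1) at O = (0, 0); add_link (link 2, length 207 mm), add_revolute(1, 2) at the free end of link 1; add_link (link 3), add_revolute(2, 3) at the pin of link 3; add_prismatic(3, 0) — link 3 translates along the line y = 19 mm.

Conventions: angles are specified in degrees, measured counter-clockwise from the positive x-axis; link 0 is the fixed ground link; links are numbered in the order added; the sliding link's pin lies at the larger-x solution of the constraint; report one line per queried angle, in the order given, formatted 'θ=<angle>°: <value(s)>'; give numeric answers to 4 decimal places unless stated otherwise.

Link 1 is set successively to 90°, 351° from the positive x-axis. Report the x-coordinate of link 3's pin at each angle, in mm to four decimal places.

geometry: r = 47 mm, L = 207 mm, e = 19 mm
θ=90°: crank pin P = (r cos θ, r sin θ) = (0.000000, 47.000000)
θ=90°: h = r sin θ − e = 47.000000 − 19 = 28.000000
θ=90°: x = r cos θ + √(L² − h²) = 0.000000 + 205.097538 = 205.097538
θ=351°: crank pin P = (r cos θ, r sin θ) = (46.421352, -7.352420)
θ=351°: h = r sin θ − e = -7.352420 − 19 = -26.352420
θ=351°: x = r cos θ + √(L² − h²) = 46.421352 + 205.315732 = 251.737084

θ=90°: 205.0975
θ=351°: 251.7371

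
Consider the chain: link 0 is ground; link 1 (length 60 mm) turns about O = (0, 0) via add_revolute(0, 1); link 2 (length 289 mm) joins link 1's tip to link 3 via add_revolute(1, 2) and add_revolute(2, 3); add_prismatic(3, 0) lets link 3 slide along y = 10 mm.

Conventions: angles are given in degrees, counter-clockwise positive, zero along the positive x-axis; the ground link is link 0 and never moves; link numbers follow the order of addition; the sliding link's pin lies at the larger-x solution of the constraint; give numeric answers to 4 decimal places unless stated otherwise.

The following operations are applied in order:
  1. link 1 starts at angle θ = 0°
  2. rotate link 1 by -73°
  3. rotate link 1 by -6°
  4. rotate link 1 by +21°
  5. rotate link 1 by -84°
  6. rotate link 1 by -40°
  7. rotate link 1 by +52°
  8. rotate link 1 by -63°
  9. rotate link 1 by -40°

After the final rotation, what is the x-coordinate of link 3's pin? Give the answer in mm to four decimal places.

geometry: r = 60 mm, L = 289 mm, e = 10 mm; θ starts at 0°
rotate link 1 by -73°: θ ← 0° -73° = -73°
rotate link 1 by -6°: θ ← -73° -6° = -79°
rotate link 1 by +21°: θ ← -79° +21° = -58°
rotate link 1 by -84°: θ ← -58° -84° = -142°
rotate link 1 by -40°: θ ← -142° -40° = -182°
rotate link 1 by +52°: θ ← -182° +52° = -130°
rotate link 1 by -63°: θ ← -130° -63° = -193°
rotate link 1 by -40°: θ ← -193° -40° = -233°
crank pin P = (r cos θ, r sin θ) = (-36.108901, 47.918131)
h = r sin θ − e = 47.918131 − 10 = 37.918131
x = r cos θ + √(L² − h²) = -36.108901 + 286.501685 = 250.392783

250.3928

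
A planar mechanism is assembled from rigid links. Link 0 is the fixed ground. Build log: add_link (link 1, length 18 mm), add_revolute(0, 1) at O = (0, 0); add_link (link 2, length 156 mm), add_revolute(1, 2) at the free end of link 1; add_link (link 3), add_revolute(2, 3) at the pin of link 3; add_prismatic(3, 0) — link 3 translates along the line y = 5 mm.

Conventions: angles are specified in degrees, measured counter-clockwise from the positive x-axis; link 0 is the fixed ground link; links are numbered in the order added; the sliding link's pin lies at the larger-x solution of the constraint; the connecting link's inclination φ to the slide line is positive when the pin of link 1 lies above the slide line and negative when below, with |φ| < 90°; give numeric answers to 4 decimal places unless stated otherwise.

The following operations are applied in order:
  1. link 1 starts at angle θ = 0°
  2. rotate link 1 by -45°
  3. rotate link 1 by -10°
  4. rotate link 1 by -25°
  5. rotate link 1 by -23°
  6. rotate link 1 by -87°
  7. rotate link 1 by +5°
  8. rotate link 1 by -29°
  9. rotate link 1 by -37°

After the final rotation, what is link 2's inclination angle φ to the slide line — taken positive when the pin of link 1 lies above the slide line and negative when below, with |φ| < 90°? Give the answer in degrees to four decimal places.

geometry: r = 18 mm, L = 156 mm, e = 5 mm; θ starts at 0°
rotate link 1 by -45°: θ ← 0° -45° = -45°
rotate link 1 by -10°: θ ← -45° -10° = -55°
rotate link 1 by -25°: θ ← -55° -25° = -80°
rotate link 1 by -23°: θ ← -80° -23° = -103°
rotate link 1 by -87°: θ ← -103° -87° = -190°
rotate link 1 by +5°: θ ← -190° +5° = -185°
rotate link 1 by -29°: θ ← -185° -29° = -214°
rotate link 1 by -37°: θ ← -214° -37° = -251°
h = r sin θ − e = 17.019334 − 5 = 12.019334
sin φ = h / L = 12.019334 / 156 = 0.07704702
φ = arcsin(0.07704702) = 4.418848°

4.4188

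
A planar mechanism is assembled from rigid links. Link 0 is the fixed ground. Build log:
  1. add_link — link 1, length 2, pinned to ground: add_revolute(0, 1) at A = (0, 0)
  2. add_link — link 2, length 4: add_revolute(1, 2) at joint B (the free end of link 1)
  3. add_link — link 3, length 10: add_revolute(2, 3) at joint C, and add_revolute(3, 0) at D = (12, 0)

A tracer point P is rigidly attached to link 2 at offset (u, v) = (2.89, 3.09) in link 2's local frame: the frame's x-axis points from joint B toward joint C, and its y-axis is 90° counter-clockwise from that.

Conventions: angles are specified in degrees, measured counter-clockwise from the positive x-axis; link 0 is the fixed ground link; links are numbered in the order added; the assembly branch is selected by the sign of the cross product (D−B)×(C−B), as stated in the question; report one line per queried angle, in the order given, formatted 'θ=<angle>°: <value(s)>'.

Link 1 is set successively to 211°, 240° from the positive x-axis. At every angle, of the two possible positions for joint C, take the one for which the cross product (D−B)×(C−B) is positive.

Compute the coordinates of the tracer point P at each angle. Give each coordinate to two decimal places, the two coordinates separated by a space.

A=(0,0), D=(12.00,0)
θ=211°: B = A + 2.00·(cos211°, sin211°) = (-1.7143, -1.0301)
θ=211°: |BD| = 13.7530
θ=211°: circle(B,4.00) ∩ circle(D,10.00): a=3.8226, h=1.1780
θ=211°:   candidates: C₊=(2.0093,0.4310) cross=16.201; C₋=(2.1858,-1.9185) cross=-16.201
θ=211°:   branch + wants cross > 0 → take C=(2.0093,0.4310) (cross=16.201)
θ=211°: ex = (C−B)/|BC| = (0.9309,0.3653); ey = (-0.3653,0.9309)
θ=211°: P = B + 2.89·ex + 3.09·ey = (-0.1527,2.9020)
θ=240°: B = A + 2.00·(cos240°, sin240°) = (-1.0000, -1.7321)
θ=240°: |BD| = 13.1149
θ=240°: circle(B,4.00) ∩ circle(D,10.00): a=3.3550, h=2.1781
θ=240°:   candidates: C₊=(2.0379,0.8701) cross=28.566; C₋=(2.6132,-3.4480) cross=-28.566
θ=240°:   branch + wants cross > 0 → take C=(2.0379,0.8701) (cross=28.566)
θ=240°: ex = (C−B)/|BC| = (0.7595,0.6505); ey = (-0.6505,0.7595)
θ=240°: P = B + 2.89·ex + 3.09·ey = (-0.8152,2.4948)

θ=211°: -0.15 2.90
θ=240°: -0.82 2.49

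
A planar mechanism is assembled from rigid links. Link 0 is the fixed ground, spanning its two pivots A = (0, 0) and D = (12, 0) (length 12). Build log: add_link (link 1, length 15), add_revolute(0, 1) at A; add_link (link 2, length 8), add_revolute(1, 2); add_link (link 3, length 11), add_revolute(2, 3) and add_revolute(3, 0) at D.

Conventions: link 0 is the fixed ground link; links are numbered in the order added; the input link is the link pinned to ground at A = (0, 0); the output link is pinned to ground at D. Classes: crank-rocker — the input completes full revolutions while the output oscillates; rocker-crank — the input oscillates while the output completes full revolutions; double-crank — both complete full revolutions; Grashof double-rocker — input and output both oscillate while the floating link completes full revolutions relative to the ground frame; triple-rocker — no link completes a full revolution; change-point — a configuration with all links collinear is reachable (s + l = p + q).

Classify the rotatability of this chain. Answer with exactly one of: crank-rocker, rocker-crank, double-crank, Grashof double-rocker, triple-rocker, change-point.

lengths: ground=12, input=15, coupler=8, output=11
sorted: s=8 (shortest), l=15 (longest), p+q=23
s + l = 23 vs p + q = 23
s + l = p + q → change-point (collinear configuration reachable)

change-point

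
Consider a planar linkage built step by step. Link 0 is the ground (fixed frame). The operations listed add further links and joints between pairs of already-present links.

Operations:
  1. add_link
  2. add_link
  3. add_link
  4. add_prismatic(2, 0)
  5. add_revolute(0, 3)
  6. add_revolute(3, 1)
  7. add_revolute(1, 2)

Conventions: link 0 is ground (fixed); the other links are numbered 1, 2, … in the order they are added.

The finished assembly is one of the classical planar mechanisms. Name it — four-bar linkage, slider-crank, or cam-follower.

links: 4 (incl. ground); joints: 3 revolute, 1 prismatic, 0 higher (cam) pair, forming one closed loop
4 links, 3 revolutes + 1 prismatic in one loop → slider-crank

slider-crank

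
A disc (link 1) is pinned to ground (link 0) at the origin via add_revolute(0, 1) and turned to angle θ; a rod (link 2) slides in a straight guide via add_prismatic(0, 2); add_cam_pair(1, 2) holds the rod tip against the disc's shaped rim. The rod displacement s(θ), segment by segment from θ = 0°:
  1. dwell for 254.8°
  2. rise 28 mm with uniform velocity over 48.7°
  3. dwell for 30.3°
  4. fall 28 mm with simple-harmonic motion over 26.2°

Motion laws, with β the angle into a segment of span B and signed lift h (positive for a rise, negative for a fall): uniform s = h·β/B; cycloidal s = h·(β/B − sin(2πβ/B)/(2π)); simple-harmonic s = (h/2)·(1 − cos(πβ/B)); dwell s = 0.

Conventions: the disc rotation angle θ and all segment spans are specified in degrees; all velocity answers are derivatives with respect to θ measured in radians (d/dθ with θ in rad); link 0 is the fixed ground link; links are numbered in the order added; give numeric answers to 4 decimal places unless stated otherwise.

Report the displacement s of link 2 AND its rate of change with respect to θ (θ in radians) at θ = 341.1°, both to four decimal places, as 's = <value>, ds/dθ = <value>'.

segment 1 (0° to 254.8°, dwell): s unchanged at 0.0000
segment 2 (254.8° to 303.5°, uniform, h = 28) is passed completely: s = 0.0000 + (28) = 28.0000
segment 3 (303.5° to 333.8°, dwell): s unchanged at 28.0000
θ = 341.1° falls in segment 4 (333.8° to 360°, simple-harmonic, h = -28): β = 341.1 − 333.8 = 7.3°, B = 26.2°; Δs = -28/2·(1 − cos(π·0.2786)) = -5.0296; s = 28.0000 − 5.0296 = 22.9704
velocity in seg [333.8°–360°] (simple-harmonic), θ in radians: β = 7.3° = 0.1274 rad, B = 26.2° = 0.4573 rad; ds/dθ = (πh/(2B)) sin(πβ/B) = (π·(-28)/(2·0.4573)) sin(π·0.2786) = -73.845090 mm/rad

s = 22.9704, ds/dθ = -73.8451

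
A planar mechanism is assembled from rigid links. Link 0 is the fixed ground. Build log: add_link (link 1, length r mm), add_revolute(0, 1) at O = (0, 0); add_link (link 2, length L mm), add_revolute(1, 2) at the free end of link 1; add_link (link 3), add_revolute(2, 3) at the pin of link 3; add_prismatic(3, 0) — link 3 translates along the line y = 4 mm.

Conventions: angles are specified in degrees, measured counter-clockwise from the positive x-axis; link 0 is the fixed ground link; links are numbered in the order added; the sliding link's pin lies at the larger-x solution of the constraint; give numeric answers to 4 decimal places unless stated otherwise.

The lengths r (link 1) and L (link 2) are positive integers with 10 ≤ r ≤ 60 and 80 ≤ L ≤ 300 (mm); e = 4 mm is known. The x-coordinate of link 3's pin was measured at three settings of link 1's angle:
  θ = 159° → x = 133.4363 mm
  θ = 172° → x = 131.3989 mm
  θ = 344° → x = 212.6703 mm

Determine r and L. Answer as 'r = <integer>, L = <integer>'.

constraint per measurement: (x − r cos θ)² + (r sin θ − e)² = L²
subtracting the θ₁ and θ₂ equations cancels the r² and L² terms:
r = (x₁² − x₂²) / (2[(x₁cos θ₁ + e sin θ₁) − (x₂cos θ₂ + e sin θ₂)]) = 42.0008 → r = 42
L² = (x₁ − r cos θ₁)² + (r sin θ₁ − e)² = 29929.0100 → L = 173.0000 → L = 173
check at θ₃=344°: x = 212.6703 (printed 212.6703) ✓

r = 42, L = 173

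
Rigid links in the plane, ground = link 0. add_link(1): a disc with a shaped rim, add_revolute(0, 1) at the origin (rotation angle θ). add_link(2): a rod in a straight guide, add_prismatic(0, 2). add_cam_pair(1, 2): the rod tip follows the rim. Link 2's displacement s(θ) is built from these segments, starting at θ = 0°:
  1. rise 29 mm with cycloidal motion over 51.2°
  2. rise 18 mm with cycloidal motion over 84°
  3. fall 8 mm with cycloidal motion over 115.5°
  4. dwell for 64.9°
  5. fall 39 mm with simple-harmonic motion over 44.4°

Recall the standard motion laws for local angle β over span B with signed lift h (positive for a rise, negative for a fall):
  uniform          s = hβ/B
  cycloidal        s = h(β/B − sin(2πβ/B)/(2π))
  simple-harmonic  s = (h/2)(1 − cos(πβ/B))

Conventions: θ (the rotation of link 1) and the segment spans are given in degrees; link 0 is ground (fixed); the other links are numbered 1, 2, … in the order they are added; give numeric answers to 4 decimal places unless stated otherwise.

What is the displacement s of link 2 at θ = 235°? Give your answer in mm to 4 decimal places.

segment 1 (0° to 51.2°, cycloidal, h = 29) is passed completely: s = 0.0000 + (29) = 29.0000
segment 2 (51.2° to 135.2°, cycloidal, h = 18) is passed completely: s = 29.0000 + (18) = 47.0000
θ = 235° falls in segment 3 (135.2° to 250.7°, cycloidal, h = -8): β = 235 − 135.2 = 99.8°, B = 115.5°; Δs = -8·(0.8641 − sin(2π·0.8641)/(2π)) = -7.8725; s = 47.0000 − 7.8725 = 39.1275

39.1275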